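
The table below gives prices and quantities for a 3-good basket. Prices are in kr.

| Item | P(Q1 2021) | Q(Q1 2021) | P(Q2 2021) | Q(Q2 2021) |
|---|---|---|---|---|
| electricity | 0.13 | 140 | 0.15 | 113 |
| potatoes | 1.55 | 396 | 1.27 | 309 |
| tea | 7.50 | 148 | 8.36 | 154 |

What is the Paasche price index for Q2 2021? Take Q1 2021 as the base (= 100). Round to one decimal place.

Paasche price index uses current-period quantities as weights.
ΣP(Q2 2021)·Q(Q2 2021) = 0.15×113 + 1.27×309 + 8.36×154 = 16.95 + 392.43 + 1287.44 = 1696.82
ΣP(Q1 2021)·Q(Q2 2021) = 0.13×113 + 1.55×309 + 7.50×154 = 14.69 + 478.95 + 1155 = 1648.64
Index = 1696.82 / 1648.64 × 100 = 102.9224

102.9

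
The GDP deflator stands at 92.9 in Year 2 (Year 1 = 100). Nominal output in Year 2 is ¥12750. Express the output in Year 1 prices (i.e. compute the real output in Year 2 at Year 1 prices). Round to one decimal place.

Real = Nominal ÷ (Index/100) = 12750 ÷ (92.9/100)
     = 12750 ÷ 0.929 = 13724.4349

13724.4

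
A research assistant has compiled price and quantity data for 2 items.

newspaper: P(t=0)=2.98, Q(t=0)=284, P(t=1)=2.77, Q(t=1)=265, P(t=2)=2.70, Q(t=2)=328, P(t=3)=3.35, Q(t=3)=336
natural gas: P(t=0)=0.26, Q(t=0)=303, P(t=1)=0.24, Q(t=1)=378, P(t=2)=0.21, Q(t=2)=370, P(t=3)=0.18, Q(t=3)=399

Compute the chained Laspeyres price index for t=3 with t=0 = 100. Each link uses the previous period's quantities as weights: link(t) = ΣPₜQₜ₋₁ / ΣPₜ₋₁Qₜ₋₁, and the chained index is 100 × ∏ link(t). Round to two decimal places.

108.32

Link t=0→t=1:
ΣP(t=1)Q(t=0) = 2.77×284 + 0.24×303 = 786.68 + 72.72 = 859.4
ΣP(t=0)Q(t=0) = 2.98×284 + 0.26×303 = 846.32 + 78.78 = 925.1
link = 859.4/925.1 = 0.928981
Link t=1→t=2:
ΣP(t=2)Q(t=1) = 2.70×265 + 0.21×378 = 715.5 + 79.38 = 794.88
ΣP(t=1)Q(t=1) = 2.77×265 + 0.24×378 = 734.05 + 90.72 = 824.77
link = 794.88/824.77 = 0.963760
Link t=2→t=3:
ΣP(t=3)Q(t=2) = 3.35×328 + 0.18×370 = 1098.8 + 66.6 = 1165.4
ΣP(t=2)Q(t=2) = 2.70×328 + 0.21×370 = 885.6 + 77.7 = 963.3
link = 1165.4/963.3 = 1.209800
Chained index = 100 × 0.928981 × 0.963760 × 1.209800 = 108.3151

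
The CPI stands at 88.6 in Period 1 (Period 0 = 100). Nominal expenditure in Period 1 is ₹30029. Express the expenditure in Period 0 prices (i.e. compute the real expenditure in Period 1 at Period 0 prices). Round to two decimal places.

Real = Nominal ÷ (Index/100) = 30029 ÷ (88.6/100)
     = 30029 ÷ 0.886 = 33892.7765

33892.78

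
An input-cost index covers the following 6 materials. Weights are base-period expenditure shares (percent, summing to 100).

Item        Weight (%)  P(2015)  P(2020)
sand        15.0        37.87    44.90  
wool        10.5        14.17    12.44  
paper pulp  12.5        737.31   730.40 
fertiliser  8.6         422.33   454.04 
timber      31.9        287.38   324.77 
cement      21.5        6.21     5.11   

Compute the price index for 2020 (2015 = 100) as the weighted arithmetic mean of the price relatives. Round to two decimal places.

sand: 15.0 × (44.90/37.87) = 15.0 × 1.185635 = 17.7845
wool: 10.5 × (12.44/14.17) = 10.5 × 0.877911 = 9.2181
paper pulp: 12.5 × (730.40/737.31) = 12.5 × 0.990628 = 12.3829
fertiliser: 8.6 × (454.04/422.33) = 8.6 × 1.075083 = 9.2457
timber: 31.9 × (324.77/287.38) = 31.9 × 1.130106 = 36.0504
cement: 21.5 × (5.11/6.21) = 21.5 × 0.822866 = 17.6916
Index = Σ wᵢ·(p₁ᵢ/p₀ᵢ) = 17.7845 + 9.2181 + 12.3829 + 9.2457 + 36.0504 + 17.6916 = 102.3732

102.37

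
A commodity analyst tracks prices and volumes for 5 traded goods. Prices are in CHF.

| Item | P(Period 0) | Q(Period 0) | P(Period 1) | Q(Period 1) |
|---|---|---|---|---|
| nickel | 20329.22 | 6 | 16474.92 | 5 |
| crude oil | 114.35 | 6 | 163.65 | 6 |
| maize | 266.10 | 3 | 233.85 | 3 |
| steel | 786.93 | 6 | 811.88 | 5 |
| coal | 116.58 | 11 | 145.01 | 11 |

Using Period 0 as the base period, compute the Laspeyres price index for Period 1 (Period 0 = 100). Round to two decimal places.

Laspeyres price index uses base-period quantities as weights.
ΣP(Period 1)·Q(Period 0) = 16474.92×6 + 163.65×6 + 233.85×3 + 811.88×6 + 145.01×11 = 98849.52 + 981.9 + 701.55 + 4871.28 + 1595.11 = 106999.36
ΣP(Period 0)·Q(Period 0) = 20329.22×6 + 114.35×6 + 266.10×3 + 786.93×6 + 116.58×11 = 121975.32 + 686.1 + 798.3 + 4721.58 + 1282.38 = 129463.68
Index = 106999.36 / 129463.68 × 100 = 82.6482

82.65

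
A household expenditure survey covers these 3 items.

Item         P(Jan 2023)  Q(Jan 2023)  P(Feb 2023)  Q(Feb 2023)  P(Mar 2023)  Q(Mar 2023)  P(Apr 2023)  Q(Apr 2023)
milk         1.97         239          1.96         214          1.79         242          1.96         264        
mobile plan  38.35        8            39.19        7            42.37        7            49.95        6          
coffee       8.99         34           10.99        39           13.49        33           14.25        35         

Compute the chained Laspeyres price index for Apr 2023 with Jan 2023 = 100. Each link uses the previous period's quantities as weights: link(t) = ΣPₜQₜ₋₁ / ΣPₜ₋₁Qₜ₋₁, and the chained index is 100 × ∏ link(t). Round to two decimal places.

126.24

Link Jan 2023→Feb 2023:
ΣP(Feb 2023)Q(Jan 2023) = 1.96×239 + 39.19×8 + 10.99×34 = 468.44 + 313.52 + 373.66 = 1155.62
ΣP(Jan 2023)Q(Jan 2023) = 1.97×239 + 38.35×8 + 8.99×34 = 470.83 + 306.8 + 305.66 = 1083.29
link = 1155.62/1083.29 = 1.066769
Link Feb 2023→Mar 2023:
ΣP(Mar 2023)Q(Feb 2023) = 1.79×214 + 42.37×7 + 13.49×39 = 383.06 + 296.59 + 526.11 = 1205.76
ΣP(Feb 2023)Q(Feb 2023) = 1.96×214 + 39.19×7 + 10.99×39 = 419.44 + 274.33 + 428.61 = 1122.38
link = 1205.76/1122.38 = 1.074289
Link Mar 2023→Apr 2023:
ΣP(Apr 2023)Q(Mar 2023) = 1.96×242 + 49.95×7 + 14.25×33 = 474.32 + 349.65 + 470.25 = 1294.22
ΣP(Mar 2023)Q(Mar 2023) = 1.79×242 + 42.37×7 + 13.49×33 = 433.18 + 296.59 + 445.17 = 1174.94
link = 1294.22/1174.94 = 1.101520
Chained index = 100 × 1.066769 × 1.074289 × 1.101520 = 126.2361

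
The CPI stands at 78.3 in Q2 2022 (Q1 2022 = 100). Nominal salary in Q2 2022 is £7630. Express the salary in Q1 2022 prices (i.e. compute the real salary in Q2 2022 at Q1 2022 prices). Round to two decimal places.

9744.57

Real = Nominal ÷ (Index/100) = 7630 ÷ (78.3/100)
     = 7630 ÷ 0.783 = 9744.5722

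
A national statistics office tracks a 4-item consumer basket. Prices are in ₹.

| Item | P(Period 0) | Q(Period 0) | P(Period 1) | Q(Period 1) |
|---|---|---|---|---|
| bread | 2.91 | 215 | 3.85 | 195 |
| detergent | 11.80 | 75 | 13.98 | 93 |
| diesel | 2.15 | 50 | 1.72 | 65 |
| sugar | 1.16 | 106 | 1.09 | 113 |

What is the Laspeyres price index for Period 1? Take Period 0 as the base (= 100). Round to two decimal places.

119.34

Laspeyres price index uses base-period quantities as weights.
ΣP(Period 1)·Q(Period 0) = 3.85×215 + 13.98×75 + 1.72×50 + 1.09×106 = 827.75 + 1048.5 + 86 + 115.54 = 2077.79
ΣP(Period 0)·Q(Period 0) = 2.91×215 + 11.80×75 + 2.15×50 + 1.16×106 = 625.65 + 885 + 107.5 + 122.96 = 1741.11
Index = 2077.79 / 1741.11 × 100 = 119.3371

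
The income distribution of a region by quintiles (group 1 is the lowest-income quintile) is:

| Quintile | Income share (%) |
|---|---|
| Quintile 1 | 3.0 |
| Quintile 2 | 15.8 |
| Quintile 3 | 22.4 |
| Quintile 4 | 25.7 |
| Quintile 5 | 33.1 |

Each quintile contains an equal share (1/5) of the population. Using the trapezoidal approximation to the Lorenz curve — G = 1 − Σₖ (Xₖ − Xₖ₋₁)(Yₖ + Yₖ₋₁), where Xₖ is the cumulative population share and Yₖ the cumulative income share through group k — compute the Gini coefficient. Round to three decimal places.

0.280

Cumulative income shares Yₖ: 0.0300, 0.1880, 0.4120, 0.6690, 1.0000
Σ (Xₖ−Xₖ₋₁)(Yₖ+Yₖ₋₁) = (1/5)(0.0300+0.0000) + (1/5)(0.1880+0.0300) + (1/5)(0.4120+0.1880) + (1/5)(0.6690+0.4120) + (1/5)(1.0000+0.6690)
  = 0.0060 + 0.0436 + 0.1200 + 0.2162 + 0.3338 = 0.7196
G = 1 − 0.7196 = 0.2804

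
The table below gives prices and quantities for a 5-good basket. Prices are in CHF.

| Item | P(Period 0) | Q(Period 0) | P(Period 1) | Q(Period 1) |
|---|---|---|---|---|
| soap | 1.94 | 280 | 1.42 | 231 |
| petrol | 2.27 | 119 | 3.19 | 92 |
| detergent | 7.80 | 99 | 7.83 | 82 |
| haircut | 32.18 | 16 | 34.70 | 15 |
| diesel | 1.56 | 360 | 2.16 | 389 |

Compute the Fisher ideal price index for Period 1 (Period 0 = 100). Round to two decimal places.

Laspeyres component (base-period weights):
ΣP(Period 1)Q(Period 0) = 1.42×280 + 3.19×119 + 7.83×99 + 34.70×16 + 2.16×360 = 397.6 + 379.61 + 775.17 + 555.2 + 777.6 = 2885.18
ΣP(Period 0)Q(Period 0) = 1.94×280 + 2.27×119 + 7.80×99 + 32.18×16 + 1.56×360 = 543.2 + 270.13 + 772.2 + 514.88 + 561.6 = 2662.01
L = 2885.18 / 2662.01 × 100 = 108.3835
Paasche component (current-period weights):
ΣP(Period 1)Q(Period 1) = 1.42×231 + 3.19×92 + 7.83×82 + 34.70×15 + 2.16×389 = 328.02 + 293.48 + 642.06 + 520.5 + 840.24 = 2624.3
ΣP(Period 0)Q(Period 1) = 1.94×231 + 2.27×92 + 7.80×82 + 32.18×15 + 1.56×389 = 448.14 + 208.84 + 639.6 + 482.7 + 606.84 = 2386.12
P = 2624.3 / 2386.12 × 100 = 109.9819
Fisher = √(L × P) = √(108.3835 × 109.9819) = 109.1798

109.18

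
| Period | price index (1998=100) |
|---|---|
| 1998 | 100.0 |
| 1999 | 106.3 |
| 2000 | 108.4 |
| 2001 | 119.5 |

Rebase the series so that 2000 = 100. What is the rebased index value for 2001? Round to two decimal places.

110.24

Rebased(2001) = 119.5 / 108.4 × 100 = 110.2399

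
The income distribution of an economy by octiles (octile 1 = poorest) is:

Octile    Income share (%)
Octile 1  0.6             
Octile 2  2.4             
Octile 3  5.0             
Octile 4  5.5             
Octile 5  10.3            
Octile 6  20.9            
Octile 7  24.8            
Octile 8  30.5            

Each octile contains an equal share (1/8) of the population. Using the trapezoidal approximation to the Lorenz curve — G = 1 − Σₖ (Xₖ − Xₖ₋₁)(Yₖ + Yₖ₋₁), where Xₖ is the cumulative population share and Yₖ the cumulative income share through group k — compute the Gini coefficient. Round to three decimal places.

0.467

Cumulative income shares Yₖ: 0.0060, 0.0300, 0.0800, 0.1350, 0.2380, 0.4470, 0.6950, 1.0000
Σ (Xₖ−Xₖ₋₁)(Yₖ+Yₖ₋₁) = (1/8)(0.0060+0.0000) + (1/8)(0.0300+0.0060) + (1/8)(0.0800+0.0300) + (1/8)(0.1350+0.0800) + (1/8)(0.2380+0.1350) + (1/8)(0.4470+0.2380) + (1/8)(0.6950+0.4470) + (1/8)(1.0000+0.6950)
  = 0.0008 + 0.0045 + 0.0138 + 0.0269 + 0.0466 + 0.0856 + 0.1428 + 0.2119 = 0.5328
G = 1 − 0.5328 = 0.4672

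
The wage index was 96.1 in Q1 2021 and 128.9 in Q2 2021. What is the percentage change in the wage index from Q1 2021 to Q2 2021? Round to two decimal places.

Change = (128.9 − 96.1) / 96.1 × 100
       = 32.8 / 96.1 × 100 = 34.1311%

34.13%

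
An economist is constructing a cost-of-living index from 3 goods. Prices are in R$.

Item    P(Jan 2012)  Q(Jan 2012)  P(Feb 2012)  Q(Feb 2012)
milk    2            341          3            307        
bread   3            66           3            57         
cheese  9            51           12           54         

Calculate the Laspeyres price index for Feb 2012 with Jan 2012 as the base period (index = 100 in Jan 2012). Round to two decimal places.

Laspeyres price index uses base-period quantities as weights.
ΣP(Feb 2012)·Q(Jan 2012) = 3×341 + 3×66 + 12×51 = 1023 + 198 + 612 = 1833
ΣP(Jan 2012)·Q(Jan 2012) = 2×341 + 3×66 + 9×51 = 682 + 198 + 459 = 1339
Index = 1833 / 1339 × 100 = 136.8932

136.89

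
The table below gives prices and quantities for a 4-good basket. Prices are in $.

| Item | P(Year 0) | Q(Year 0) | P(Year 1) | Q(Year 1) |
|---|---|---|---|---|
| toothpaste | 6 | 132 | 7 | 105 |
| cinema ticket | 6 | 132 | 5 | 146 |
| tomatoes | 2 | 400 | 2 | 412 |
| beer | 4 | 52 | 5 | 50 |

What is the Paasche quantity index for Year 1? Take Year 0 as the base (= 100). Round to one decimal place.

96.0

Paasche quantity index uses current-period prices as weights.
ΣP(Year 1)·Q(Year 1) = 7×105 + 5×146 + 2×412 + 5×50 = 735 + 730 + 824 + 250 = 2539
ΣP(Year 1)·Q(Year 0) = 7×132 + 5×132 + 2×400 + 5×52 = 924 + 660 + 800 + 260 = 2644
Index = 2539 / 2644 × 100 = 96.0287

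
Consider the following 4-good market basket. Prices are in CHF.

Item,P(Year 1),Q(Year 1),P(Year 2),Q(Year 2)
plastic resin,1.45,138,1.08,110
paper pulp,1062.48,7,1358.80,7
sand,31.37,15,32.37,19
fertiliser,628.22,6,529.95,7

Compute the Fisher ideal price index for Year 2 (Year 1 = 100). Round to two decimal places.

Laspeyres component (base-period weights):
ΣP(Year 2)Q(Year 1) = 1.08×138 + 1358.80×7 + 32.37×15 + 529.95×6 = 149.04 + 9511.6 + 485.55 + 3179.7 = 13325.89
ΣP(Year 1)Q(Year 1) = 1.45×138 + 1062.48×7 + 31.37×15 + 628.22×6 = 200.1 + 7437.36 + 470.55 + 3769.32 = 11877.33
L = 13325.89 / 11877.33 × 100 = 112.1960
Paasche component (current-period weights):
ΣP(Year 2)Q(Year 2) = 1.08×110 + 1358.80×7 + 32.37×19 + 529.95×7 = 118.8 + 9511.6 + 615.03 + 3709.65 = 13955.08
ΣP(Year 1)Q(Year 2) = 1.45×110 + 1062.48×7 + 31.37×19 + 628.22×7 = 159.5 + 7437.36 + 596.03 + 4397.54 = 12590.43
P = 13955.08 / 12590.43 × 100 = 110.8388
Fisher = √(L × P) = √(112.1960 × 110.8388) = 111.5153

111.52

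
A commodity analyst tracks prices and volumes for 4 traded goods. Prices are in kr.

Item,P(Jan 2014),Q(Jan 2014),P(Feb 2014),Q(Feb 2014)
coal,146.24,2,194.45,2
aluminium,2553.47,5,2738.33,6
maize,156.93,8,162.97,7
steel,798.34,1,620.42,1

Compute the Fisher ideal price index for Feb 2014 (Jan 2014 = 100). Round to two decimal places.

Laspeyres component (base-period weights):
ΣP(Feb 2014)Q(Jan 2014) = 194.45×2 + 2738.33×5 + 162.97×8 + 620.42×1 = 388.9 + 13691.65 + 1303.76 + 620.42 = 16004.73
ΣP(Jan 2014)Q(Jan 2014) = 146.24×2 + 2553.47×5 + 156.93×8 + 798.34×1 = 292.48 + 12767.35 + 1255.44 + 798.34 = 15113.61
L = 16004.73 / 15113.61 × 100 = 105.8961
Paasche component (current-period weights):
ΣP(Feb 2014)Q(Feb 2014) = 194.45×2 + 2738.33×6 + 162.97×7 + 620.42×1 = 388.9 + 16429.98 + 1140.79 + 620.42 = 18580.09
ΣP(Jan 2014)Q(Feb 2014) = 146.24×2 + 2553.47×6 + 156.93×7 + 798.34×1 = 292.48 + 15320.82 + 1098.51 + 798.34 = 17510.15
P = 18580.09 / 17510.15 × 100 = 106.1104
Fisher = √(L × P) = √(105.8961 × 106.1104) = 106.0032

106.00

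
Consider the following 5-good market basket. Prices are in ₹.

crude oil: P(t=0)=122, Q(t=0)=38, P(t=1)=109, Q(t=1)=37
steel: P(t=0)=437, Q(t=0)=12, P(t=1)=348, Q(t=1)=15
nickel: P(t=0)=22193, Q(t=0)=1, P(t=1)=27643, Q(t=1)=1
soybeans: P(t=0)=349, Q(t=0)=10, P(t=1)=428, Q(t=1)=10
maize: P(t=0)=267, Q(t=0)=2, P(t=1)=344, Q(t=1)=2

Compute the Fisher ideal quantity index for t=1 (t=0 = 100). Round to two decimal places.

102.79

Laspeyres component (base-period weights):
ΣP(t=0)Q(t=1) = 122×37 + 437×15 + 22193×1 + 349×10 + 267×2 = 4514 + 6555 + 22193 + 3490 + 534 = 37286
ΣP(t=0)Q(t=0) = 122×38 + 437×12 + 22193×1 + 349×10 + 267×2 = 4636 + 5244 + 22193 + 3490 + 534 = 36097
L = 37286 / 36097 × 100 = 103.2939
Paasche component (current-period weights):
ΣP(t=1)Q(t=1) = 109×37 + 348×15 + 27643×1 + 428×10 + 344×2 = 4033 + 5220 + 27643 + 4280 + 688 = 41864
ΣP(t=1)Q(t=0) = 109×38 + 348×12 + 27643×1 + 428×10 + 344×2 = 4142 + 4176 + 27643 + 4280 + 688 = 40929
P = 41864 / 40929 × 100 = 102.2844
Fisher = √(L × P) = √(103.2939 × 102.2844) = 102.7879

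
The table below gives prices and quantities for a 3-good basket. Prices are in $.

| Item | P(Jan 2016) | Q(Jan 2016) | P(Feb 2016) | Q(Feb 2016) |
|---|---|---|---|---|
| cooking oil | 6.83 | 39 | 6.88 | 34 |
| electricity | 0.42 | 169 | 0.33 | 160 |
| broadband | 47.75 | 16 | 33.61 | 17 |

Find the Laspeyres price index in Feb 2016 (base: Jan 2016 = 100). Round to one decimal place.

78.3

Laspeyres price index uses base-period quantities as weights.
ΣP(Feb 2016)·Q(Jan 2016) = 6.88×39 + 0.33×169 + 33.61×16 = 268.32 + 55.77 + 537.76 = 861.85
ΣP(Jan 2016)·Q(Jan 2016) = 6.83×39 + 0.42×169 + 47.75×16 = 266.37 + 70.98 + 764 = 1101.35
Index = 861.85 / 1101.35 × 100 = 78.2540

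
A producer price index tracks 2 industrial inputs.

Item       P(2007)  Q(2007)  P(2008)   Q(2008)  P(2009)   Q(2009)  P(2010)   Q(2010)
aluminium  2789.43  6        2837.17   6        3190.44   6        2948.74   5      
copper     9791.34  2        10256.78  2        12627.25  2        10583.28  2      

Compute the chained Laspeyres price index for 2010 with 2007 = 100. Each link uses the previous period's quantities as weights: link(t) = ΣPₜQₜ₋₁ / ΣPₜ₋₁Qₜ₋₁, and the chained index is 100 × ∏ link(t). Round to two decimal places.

106.99

Link 2007→2008:
ΣP(2008)Q(2007) = 2837.17×6 + 10256.78×2 = 17023.02 + 20513.56 = 37536.58
ΣP(2007)Q(2007) = 2789.43×6 + 9791.34×2 = 16736.58 + 19582.68 = 36319.26
link = 37536.58/36319.26 = 1.033517
Link 2008→2009:
ΣP(2009)Q(2008) = 3190.44×6 + 12627.25×2 = 19142.64 + 25254.5 = 44397.14
ΣP(2008)Q(2008) = 2837.17×6 + 10256.78×2 = 17023.02 + 20513.56 = 37536.58
link = 44397.14/37536.58 = 1.182770
Link 2009→2010:
ΣP(2010)Q(2009) = 2948.74×6 + 10583.28×2 = 17692.44 + 21166.56 = 38859
ΣP(2009)Q(2009) = 3190.44×6 + 12627.25×2 = 19142.64 + 25254.5 = 44397.14
link = 38859/44397.14 = 0.875259
Chained index = 100 × 1.033517 × 1.182770 × 0.875259 = 106.9928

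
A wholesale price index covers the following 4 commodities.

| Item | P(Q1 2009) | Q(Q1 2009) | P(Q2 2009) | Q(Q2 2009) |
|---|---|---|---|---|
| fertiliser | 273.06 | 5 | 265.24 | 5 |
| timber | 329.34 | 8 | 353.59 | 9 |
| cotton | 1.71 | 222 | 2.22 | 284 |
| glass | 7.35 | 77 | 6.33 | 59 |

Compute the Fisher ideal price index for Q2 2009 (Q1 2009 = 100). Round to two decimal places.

Laspeyres component (base-period weights):
ΣP(Q2 2009)Q(Q1 2009) = 265.24×5 + 353.59×8 + 2.22×222 + 6.33×77 = 1326.2 + 2828.72 + 492.84 + 487.41 = 5135.17
ΣP(Q1 2009)Q(Q1 2009) = 273.06×5 + 329.34×8 + 1.71×222 + 7.35×77 = 1365.3 + 2634.72 + 379.62 + 565.95 = 4945.59
L = 5135.17 / 4945.59 × 100 = 103.8333
Paasche component (current-period weights):
ΣP(Q2 2009)Q(Q2 2009) = 265.24×5 + 353.59×9 + 2.22×284 + 6.33×59 = 1326.2 + 3182.31 + 630.48 + 373.47 = 5512.46
ΣP(Q1 2009)Q(Q2 2009) = 273.06×5 + 329.34×9 + 1.71×284 + 7.35×59 = 1365.3 + 2964.06 + 485.64 + 433.65 = 5248.65
P = 5512.46 / 5248.65 × 100 = 105.0262
Fisher = √(L × P) = √(103.8333 × 105.0262) = 104.4281

104.43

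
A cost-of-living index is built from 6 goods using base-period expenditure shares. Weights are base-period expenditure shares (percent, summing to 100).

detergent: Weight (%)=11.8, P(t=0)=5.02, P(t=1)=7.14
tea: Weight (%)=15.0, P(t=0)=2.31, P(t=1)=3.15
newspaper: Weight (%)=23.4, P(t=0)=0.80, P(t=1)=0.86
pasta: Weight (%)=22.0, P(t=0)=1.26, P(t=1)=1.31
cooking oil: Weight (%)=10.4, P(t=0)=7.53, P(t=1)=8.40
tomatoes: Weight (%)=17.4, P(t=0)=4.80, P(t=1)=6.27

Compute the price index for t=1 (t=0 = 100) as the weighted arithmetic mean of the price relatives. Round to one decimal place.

detergent: 11.8 × (7.14/5.02) = 11.8 × 1.422311 = 16.7833
tea: 15.0 × (3.15/2.31) = 15.0 × 1.363636 = 20.4545
newspaper: 23.4 × (0.86/0.80) = 23.4 × 1.075000 = 25.1550
pasta: 22.0 × (1.31/1.26) = 22.0 × 1.039683 = 22.8730
cooking oil: 10.4 × (8.40/7.53) = 10.4 × 1.115538 = 11.6016
tomatoes: 17.4 × (6.27/4.80) = 17.4 × 1.306250 = 22.7287
Index = Σ wᵢ·(p₁ᵢ/p₀ᵢ) = 16.7833 + 20.4545 + 25.1550 + 22.8730 + 11.6016 + 22.7287 = 119.5962

119.6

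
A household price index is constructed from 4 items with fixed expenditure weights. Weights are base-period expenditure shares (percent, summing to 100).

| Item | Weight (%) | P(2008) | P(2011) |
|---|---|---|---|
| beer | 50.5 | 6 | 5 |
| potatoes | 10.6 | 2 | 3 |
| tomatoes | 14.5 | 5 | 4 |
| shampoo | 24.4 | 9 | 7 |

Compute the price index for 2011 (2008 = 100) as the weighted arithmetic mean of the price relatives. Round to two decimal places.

88.56

beer: 50.5 × (5/6) = 50.5 × 0.833333 = 42.0833
potatoes: 10.6 × (3/2) = 10.6 × 1.500000 = 15.9000
tomatoes: 14.5 × (4/5) = 14.5 × 0.800000 = 11.6000
shampoo: 24.4 × (7/9) = 24.4 × 0.777778 = 18.9778
Index = Σ wᵢ·(p₁ᵢ/p₀ᵢ) = 42.0833 + 15.9000 + 11.6000 + 18.9778 = 88.5611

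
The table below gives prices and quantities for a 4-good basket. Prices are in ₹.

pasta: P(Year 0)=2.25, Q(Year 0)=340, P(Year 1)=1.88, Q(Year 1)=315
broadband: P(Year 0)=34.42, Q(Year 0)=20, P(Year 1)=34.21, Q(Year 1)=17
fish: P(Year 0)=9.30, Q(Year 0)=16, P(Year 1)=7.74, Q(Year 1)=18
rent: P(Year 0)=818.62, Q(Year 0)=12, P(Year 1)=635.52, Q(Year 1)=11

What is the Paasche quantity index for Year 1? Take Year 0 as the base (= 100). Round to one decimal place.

91.5

Paasche quantity index uses current-period prices as weights.
ΣP(Year 1)·Q(Year 1) = 1.88×315 + 34.21×17 + 7.74×18 + 635.52×11 = 592.2 + 581.57 + 139.32 + 6990.72 = 8303.81
ΣP(Year 1)·Q(Year 0) = 1.88×340 + 34.21×20 + 7.74×16 + 635.52×12 = 639.2 + 684.2 + 123.84 + 7626.24 = 9073.48
Index = 8303.81 / 9073.48 × 100 = 91.5174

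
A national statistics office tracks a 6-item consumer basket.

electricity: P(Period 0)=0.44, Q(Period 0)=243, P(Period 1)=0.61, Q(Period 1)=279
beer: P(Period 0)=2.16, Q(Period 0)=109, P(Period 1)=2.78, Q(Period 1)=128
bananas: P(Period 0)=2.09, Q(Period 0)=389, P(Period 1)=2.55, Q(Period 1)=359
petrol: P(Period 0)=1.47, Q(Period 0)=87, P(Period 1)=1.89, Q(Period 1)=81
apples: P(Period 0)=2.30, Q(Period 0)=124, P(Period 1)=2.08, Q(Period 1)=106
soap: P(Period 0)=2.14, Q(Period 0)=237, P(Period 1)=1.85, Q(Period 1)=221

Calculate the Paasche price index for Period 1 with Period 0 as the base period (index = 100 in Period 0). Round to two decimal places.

Paasche price index uses current-period quantities as weights.
ΣP(Period 1)·Q(Period 1) = 0.61×279 + 2.78×128 + 2.55×359 + 1.89×81 + 2.08×106 + 1.85×221 = 170.19 + 355.84 + 915.45 + 153.09 + 220.48 + 408.85 = 2223.9
ΣP(Period 0)·Q(Period 1) = 0.44×279 + 2.16×128 + 2.09×359 + 1.47×81 + 2.30×106 + 2.14×221 = 122.76 + 276.48 + 750.31 + 119.07 + 243.8 + 472.94 = 1985.36
Index = 2223.9 / 1985.36 × 100 = 112.0149

112.01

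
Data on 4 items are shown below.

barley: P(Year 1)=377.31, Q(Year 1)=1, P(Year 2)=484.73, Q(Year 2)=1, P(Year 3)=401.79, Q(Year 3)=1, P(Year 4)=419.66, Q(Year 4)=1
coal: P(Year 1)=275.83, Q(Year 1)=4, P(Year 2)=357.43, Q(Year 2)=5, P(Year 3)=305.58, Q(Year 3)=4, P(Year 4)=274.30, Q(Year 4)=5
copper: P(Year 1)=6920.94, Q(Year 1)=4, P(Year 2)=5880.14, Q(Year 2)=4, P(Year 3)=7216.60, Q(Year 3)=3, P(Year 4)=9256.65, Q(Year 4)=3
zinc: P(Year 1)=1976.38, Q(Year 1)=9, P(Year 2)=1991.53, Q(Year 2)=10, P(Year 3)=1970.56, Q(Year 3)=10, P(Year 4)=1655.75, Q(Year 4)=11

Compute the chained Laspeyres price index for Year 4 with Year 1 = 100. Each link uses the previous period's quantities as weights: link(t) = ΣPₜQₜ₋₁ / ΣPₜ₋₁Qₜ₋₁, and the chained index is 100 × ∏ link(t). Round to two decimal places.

Link Year 1→Year 2:
ΣP(Year 2)Q(Year 1) = 484.73×1 + 357.43×4 + 5880.14×4 + 1991.53×9 = 484.73 + 1429.72 + 23520.56 + 17923.77 = 43358.78
ΣP(Year 1)Q(Year 1) = 377.31×1 + 275.83×4 + 6920.94×4 + 1976.38×9 = 377.31 + 1103.32 + 27683.76 + 17787.42 = 46951.81
link = 43358.78/46951.81 = 0.923474
Link Year 2→Year 3:
ΣP(Year 3)Q(Year 2) = 401.79×1 + 305.58×5 + 7216.60×4 + 1970.56×10 = 401.79 + 1527.9 + 28866.4 + 19705.6 = 50501.69
ΣP(Year 2)Q(Year 2) = 484.73×1 + 357.43×5 + 5880.14×4 + 1991.53×10 = 484.73 + 1787.15 + 23520.56 + 19915.3 = 45707.74
link = 50501.69/45707.74 = 1.104883
Link Year 3→Year 4:
ΣP(Year 4)Q(Year 3) = 419.66×1 + 274.30×4 + 9256.65×3 + 1655.75×10 = 419.66 + 1097.2 + 27769.95 + 16557.5 = 45844.31
ΣP(Year 3)Q(Year 3) = 401.79×1 + 305.58×4 + 7216.60×3 + 1970.56×10 = 401.79 + 1222.32 + 21649.8 + 19705.6 = 42979.51
link = 45844.31/42979.51 = 1.066655
Chained index = 100 × 0.923474 × 1.104883 × 1.066655 = 108.8341

108.83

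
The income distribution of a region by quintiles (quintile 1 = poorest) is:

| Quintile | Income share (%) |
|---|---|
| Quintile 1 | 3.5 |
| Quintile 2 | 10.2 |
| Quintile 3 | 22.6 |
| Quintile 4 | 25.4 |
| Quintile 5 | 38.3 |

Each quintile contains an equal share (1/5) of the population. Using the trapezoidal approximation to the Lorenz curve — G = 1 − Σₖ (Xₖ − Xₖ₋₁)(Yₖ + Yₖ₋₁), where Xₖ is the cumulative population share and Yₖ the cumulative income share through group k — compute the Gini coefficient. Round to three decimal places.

0.339

Cumulative income shares Yₖ: 0.0350, 0.1370, 0.3630, 0.6170, 1.0000
Σ (Xₖ−Xₖ₋₁)(Yₖ+Yₖ₋₁) = (1/5)(0.0350+0.0000) + (1/5)(0.1370+0.0350) + (1/5)(0.3630+0.1370) + (1/5)(0.6170+0.3630) + (1/5)(1.0000+0.6170)
  = 0.0070 + 0.0344 + 0.1000 + 0.1960 + 0.3234 = 0.6608
G = 1 − 0.6608 = 0.3392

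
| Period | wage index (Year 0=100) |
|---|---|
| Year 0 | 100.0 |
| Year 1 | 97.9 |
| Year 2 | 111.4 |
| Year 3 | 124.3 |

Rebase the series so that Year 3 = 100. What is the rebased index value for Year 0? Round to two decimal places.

80.45

Rebased(Year 0) = 100.0 / 124.3 × 100 = 80.4505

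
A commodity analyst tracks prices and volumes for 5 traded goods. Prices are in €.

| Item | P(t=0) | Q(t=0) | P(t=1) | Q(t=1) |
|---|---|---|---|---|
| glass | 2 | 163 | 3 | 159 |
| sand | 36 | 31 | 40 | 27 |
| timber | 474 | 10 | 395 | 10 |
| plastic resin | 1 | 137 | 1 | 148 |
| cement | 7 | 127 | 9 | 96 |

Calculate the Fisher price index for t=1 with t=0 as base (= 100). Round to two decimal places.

Laspeyres component (base-period weights):
ΣP(t=1)Q(t=0) = 3×163 + 40×31 + 395×10 + 1×137 + 9×127 = 489 + 1240 + 3950 + 137 + 1143 = 6959
ΣP(t=0)Q(t=0) = 2×163 + 36×31 + 474×10 + 1×137 + 7×127 = 326 + 1116 + 4740 + 137 + 889 = 7208
L = 6959 / 7208 × 100 = 96.5455
Paasche component (current-period weights):
ΣP(t=1)Q(t=1) = 3×159 + 40×27 + 395×10 + 1×148 + 9×96 = 477 + 1080 + 3950 + 148 + 864 = 6519
ΣP(t=0)Q(t=1) = 2×159 + 36×27 + 474×10 + 1×148 + 7×96 = 318 + 972 + 4740 + 148 + 672 = 6850
P = 6519 / 6850 × 100 = 95.1679
Fisher = √(L × P) = √(96.5455 × 95.1679) = 95.8542

95.85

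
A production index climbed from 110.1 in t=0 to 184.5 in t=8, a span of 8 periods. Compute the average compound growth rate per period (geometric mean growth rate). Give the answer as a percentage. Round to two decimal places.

Growth factor = (184.5/110.1)^(1/8) = (1.675749)^(1/8) = 1.066660
Growth rate = 1.066660 − 1 = 0.066660 = 6.6660%

6.67%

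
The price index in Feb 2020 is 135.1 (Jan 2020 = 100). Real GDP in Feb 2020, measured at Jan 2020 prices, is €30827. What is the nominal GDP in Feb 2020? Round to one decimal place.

Nominal = Real × (Index/100) = 30827 × (135.1/100)
        = 30827 × 1.351 = 41647.2770

41647.3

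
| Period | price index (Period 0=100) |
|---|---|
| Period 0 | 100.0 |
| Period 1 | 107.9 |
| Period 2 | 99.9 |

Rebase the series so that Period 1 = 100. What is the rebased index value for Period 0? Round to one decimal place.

92.7

Rebased(Period 0) = 100.0 / 107.9 × 100 = 92.6784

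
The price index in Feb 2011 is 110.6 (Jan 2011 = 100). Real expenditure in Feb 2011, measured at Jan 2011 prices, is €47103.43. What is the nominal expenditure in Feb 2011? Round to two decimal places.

Nominal = Real × (Index/100) = 47103.43 × (110.6/100)
        = 47103.43 × 1.106 = 52096.3936

52096.39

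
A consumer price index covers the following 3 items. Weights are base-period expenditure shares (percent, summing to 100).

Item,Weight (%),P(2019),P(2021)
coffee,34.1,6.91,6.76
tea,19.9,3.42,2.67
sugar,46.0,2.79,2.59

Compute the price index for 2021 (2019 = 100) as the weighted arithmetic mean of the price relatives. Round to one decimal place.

91.6

coffee: 34.1 × (6.76/6.91) = 34.1 × 0.978292 = 33.3598
tea: 19.9 × (2.67/3.42) = 19.9 × 0.780702 = 15.5360
sugar: 46.0 × (2.59/2.79) = 46.0 × 0.928315 = 42.7025
Index = Σ wᵢ·(p₁ᵢ/p₀ᵢ) = 33.3598 + 15.5360 + 42.7025 = 91.5982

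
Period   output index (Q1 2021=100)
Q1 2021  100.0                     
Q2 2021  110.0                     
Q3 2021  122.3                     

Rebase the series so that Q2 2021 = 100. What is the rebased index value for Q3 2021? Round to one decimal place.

Rebased(Q3 2021) = 122.3 / 110.0 × 100 = 111.1818

111.2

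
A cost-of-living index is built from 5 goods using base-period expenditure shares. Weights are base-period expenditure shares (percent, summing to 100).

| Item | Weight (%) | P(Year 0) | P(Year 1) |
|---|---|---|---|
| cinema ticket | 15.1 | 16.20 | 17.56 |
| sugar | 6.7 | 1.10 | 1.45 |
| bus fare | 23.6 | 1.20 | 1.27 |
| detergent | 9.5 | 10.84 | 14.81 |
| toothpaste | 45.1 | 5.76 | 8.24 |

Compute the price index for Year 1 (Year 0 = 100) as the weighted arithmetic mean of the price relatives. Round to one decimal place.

cinema ticket: 15.1 × (17.56/16.20) = 15.1 × 1.083951 = 16.3677
sugar: 6.7 × (1.45/1.10) = 6.7 × 1.318182 = 8.8318
bus fare: 23.6 × (1.27/1.20) = 23.6 × 1.058333 = 24.9767
detergent: 9.5 × (14.81/10.84) = 9.5 × 1.366236 = 12.9792
toothpaste: 45.1 × (8.24/5.76) = 45.1 × 1.430556 = 64.5181
Index = Σ wᵢ·(p₁ᵢ/p₀ᵢ) = 16.3677 + 8.8318 + 24.9767 + 12.9792 + 64.5181 = 127.6734

127.7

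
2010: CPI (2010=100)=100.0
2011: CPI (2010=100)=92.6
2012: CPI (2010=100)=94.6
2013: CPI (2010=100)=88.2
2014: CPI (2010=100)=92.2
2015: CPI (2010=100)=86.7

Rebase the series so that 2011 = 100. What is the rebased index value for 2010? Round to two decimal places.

107.99

Rebased(2010) = 100.0 / 92.6 × 100 = 107.9914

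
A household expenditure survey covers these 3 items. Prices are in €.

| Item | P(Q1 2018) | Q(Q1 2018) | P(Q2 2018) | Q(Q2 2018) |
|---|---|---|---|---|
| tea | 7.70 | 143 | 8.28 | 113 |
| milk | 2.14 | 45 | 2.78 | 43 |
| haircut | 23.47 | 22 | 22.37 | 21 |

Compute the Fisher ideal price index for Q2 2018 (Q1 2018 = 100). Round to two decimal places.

104.96

Laspeyres component (base-period weights):
ΣP(Q2 2018)Q(Q1 2018) = 8.28×143 + 2.78×45 + 22.37×22 = 1184.04 + 125.1 + 492.14 = 1801.28
ΣP(Q1 2018)Q(Q1 2018) = 7.70×143 + 2.14×45 + 23.47×22 = 1101.1 + 96.3 + 516.34 = 1713.74
L = 1801.28 / 1713.74 × 100 = 105.1081
Paasche component (current-period weights):
ΣP(Q2 2018)Q(Q2 2018) = 8.28×113 + 2.78×43 + 22.37×21 = 935.64 + 119.54 + 469.77 = 1524.95
ΣP(Q1 2018)Q(Q2 2018) = 7.70×113 + 2.14×43 + 23.47×21 = 870.1 + 92.02 + 492.87 = 1454.99
P = 1524.95 / 1454.99 × 100 = 104.8083
Fisher = √(L × P) = √(105.1081 × 104.8083) = 104.9581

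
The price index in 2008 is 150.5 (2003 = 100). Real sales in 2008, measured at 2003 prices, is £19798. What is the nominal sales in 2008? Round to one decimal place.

Nominal = Real × (Index/100) = 19798 × (150.5/100)
        = 19798 × 1.505 = 29795.9900

29796.0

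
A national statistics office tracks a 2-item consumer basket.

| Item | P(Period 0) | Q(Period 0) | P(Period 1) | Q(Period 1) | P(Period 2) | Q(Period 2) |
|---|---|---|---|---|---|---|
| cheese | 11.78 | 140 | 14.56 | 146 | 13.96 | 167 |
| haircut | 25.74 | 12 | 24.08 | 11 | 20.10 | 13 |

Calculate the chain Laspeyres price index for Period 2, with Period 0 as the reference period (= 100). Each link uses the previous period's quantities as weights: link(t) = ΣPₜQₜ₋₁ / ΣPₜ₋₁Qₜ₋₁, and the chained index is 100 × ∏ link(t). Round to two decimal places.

Link Period 0→Period 1:
ΣP(Period 1)Q(Period 0) = 14.56×140 + 24.08×12 = 2038.4 + 288.96 = 2327.36
ΣP(Period 0)Q(Period 0) = 11.78×140 + 25.74×12 = 1649.2 + 308.88 = 1958.08
link = 2327.36/1958.08 = 1.188593
Link Period 1→Period 2:
ΣP(Period 2)Q(Period 1) = 13.96×146 + 20.10×11 = 2038.16 + 221.1 = 2259.26
ΣP(Period 1)Q(Period 1) = 14.56×146 + 24.08×11 = 2125.76 + 264.88 = 2390.64
link = 2259.26/2390.64 = 0.945044
Chained index = 100 × 1.188593 × 0.945044 = 112.3273

112.33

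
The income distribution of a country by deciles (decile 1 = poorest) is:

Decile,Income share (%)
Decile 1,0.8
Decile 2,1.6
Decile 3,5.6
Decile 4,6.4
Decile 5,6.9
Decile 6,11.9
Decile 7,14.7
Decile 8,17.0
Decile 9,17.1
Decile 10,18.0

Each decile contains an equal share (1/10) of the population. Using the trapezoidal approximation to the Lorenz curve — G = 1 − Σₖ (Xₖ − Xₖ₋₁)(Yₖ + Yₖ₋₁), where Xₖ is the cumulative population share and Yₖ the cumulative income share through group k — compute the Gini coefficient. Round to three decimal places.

Cumulative income shares Yₖ: 0.0080, 0.0240, 0.0800, 0.1440, 0.2130, 0.3320, 0.4790, 0.6490, 0.8200, 1.0000
Σ (Xₖ−Xₖ₋₁)(Yₖ+Yₖ₋₁) = (1/10)(0.0080+0.0000) + (1/10)(0.0240+0.0080) + (1/10)(0.0800+0.0240) + (1/10)(0.1440+0.0800) + (1/10)(0.2130+0.1440) + (1/10)(0.3320+0.2130) + (1/10)(0.4790+0.3320) + (1/10)(0.6490+0.4790) + (1/10)(0.8200+0.6490) + (1/10)(1.0000+0.8200)
  = 0.0008 + 0.0032 + 0.0104 + 0.0224 + 0.0357 + 0.0545 + 0.0811 + 0.1128 + 0.1469 + 0.1820 = 0.6498
G = 1 − 0.6498 = 0.3502

0.350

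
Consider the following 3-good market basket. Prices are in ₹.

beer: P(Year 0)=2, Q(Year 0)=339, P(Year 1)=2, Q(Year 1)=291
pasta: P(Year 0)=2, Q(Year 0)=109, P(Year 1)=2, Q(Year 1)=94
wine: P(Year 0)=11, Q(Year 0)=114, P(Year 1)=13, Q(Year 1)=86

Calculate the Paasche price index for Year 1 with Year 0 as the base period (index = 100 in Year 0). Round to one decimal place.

Paasche price index uses current-period quantities as weights.
ΣP(Year 1)·Q(Year 1) = 2×291 + 2×94 + 13×86 = 582 + 188 + 1118 = 1888
ΣP(Year 0)·Q(Year 1) = 2×291 + 2×94 + 11×86 = 582 + 188 + 946 = 1716
Index = 1888 / 1716 × 100 = 110.0233

110.0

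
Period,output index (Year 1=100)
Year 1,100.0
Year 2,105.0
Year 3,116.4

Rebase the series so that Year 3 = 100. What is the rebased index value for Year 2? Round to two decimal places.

Rebased(Year 2) = 105.0 / 116.4 × 100 = 90.2062

90.21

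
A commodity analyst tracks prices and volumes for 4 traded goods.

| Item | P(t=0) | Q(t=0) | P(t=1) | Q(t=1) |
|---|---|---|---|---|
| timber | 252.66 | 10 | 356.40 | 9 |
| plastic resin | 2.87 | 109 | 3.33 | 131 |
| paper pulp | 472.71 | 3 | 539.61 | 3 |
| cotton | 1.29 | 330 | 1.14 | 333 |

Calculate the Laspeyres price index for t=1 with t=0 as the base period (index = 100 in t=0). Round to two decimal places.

126.45

Laspeyres price index uses base-period quantities as weights.
ΣP(t=1)·Q(t=0) = 356.40×10 + 3.33×109 + 539.61×3 + 1.14×330 = 3564 + 362.97 + 1618.83 + 376.2 = 5922
ΣP(t=0)·Q(t=0) = 252.66×10 + 2.87×109 + 472.71×3 + 1.29×330 = 2526.6 + 312.83 + 1418.13 + 425.7 = 4683.26
Index = 5922 / 4683.26 × 100 = 126.4504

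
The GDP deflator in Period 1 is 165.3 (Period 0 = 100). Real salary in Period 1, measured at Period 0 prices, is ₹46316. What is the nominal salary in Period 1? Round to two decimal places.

76560.35

Nominal = Real × (Index/100) = 46316 × (165.3/100)
        = 46316 × 1.653 = 76560.3480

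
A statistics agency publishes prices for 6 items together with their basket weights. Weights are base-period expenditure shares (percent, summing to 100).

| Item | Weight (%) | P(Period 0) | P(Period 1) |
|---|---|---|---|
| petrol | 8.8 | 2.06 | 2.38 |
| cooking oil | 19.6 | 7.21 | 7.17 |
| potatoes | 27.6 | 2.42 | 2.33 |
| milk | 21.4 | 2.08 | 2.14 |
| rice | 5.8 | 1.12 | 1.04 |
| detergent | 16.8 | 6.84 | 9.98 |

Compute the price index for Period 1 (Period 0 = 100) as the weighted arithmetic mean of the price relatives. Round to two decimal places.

108.15

petrol: 8.8 × (2.38/2.06) = 8.8 × 1.155340 = 10.1670
cooking oil: 19.6 × (7.17/7.21) = 19.6 × 0.994452 = 19.4913
potatoes: 27.6 × (2.33/2.42) = 27.6 × 0.962810 = 26.5736
milk: 21.4 × (2.14/2.08) = 21.4 × 1.028846 = 22.0173
rice: 5.8 × (1.04/1.12) = 5.8 × 0.928571 = 5.3857
detergent: 16.8 × (9.98/6.84) = 16.8 × 1.459064 = 24.5123
Index = Σ wᵢ·(p₁ᵢ/p₀ᵢ) = 10.1670 + 19.4913 + 26.5736 + 22.0173 + 5.3857 + 24.5123 = 108.1471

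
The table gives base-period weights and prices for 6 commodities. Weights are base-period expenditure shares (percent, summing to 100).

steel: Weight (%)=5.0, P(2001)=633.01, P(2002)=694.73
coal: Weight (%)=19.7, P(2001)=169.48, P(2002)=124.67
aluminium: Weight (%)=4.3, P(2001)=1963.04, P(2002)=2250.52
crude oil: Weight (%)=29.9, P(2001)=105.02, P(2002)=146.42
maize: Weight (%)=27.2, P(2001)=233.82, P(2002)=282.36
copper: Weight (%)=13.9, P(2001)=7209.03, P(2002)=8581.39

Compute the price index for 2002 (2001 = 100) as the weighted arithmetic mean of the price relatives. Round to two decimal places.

115.99

steel: 5.0 × (694.73/633.01) = 5.0 × 1.097502 = 5.4875
coal: 19.7 × (124.67/169.48) = 19.7 × 0.735603 = 14.4914
aluminium: 4.3 × (2250.52/1963.04) = 4.3 × 1.146446 = 4.9297
crude oil: 29.9 × (146.42/105.02) = 29.9 × 1.394211 = 41.6869
maize: 27.2 × (282.36/233.82) = 27.2 × 1.207596 = 32.8466
copper: 13.9 × (8581.39/7209.03) = 13.9 × 1.190367 = 16.5461
Index = Σ wᵢ·(p₁ᵢ/p₀ᵢ) = 5.4875 + 14.4914 + 4.9297 + 41.6869 + 32.8466 + 16.5461 = 115.9882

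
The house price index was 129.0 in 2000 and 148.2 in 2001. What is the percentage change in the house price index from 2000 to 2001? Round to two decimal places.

14.88%

Change = (148.2 − 129.0) / 129.0 × 100
       = 19.2 / 129.0 × 100 = 14.8837%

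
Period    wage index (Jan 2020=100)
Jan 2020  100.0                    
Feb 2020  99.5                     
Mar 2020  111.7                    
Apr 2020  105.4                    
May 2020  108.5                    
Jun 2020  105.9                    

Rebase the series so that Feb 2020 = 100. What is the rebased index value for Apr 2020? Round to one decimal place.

Rebased(Apr 2020) = 105.4 / 99.5 × 100 = 105.9296

105.9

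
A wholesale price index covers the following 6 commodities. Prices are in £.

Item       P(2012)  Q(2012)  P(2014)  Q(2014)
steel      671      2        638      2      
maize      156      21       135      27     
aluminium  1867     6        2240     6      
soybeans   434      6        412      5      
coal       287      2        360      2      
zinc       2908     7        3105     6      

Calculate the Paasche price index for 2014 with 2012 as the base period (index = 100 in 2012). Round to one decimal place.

107.6

Paasche price index uses current-period quantities as weights.
ΣP(2014)·Q(2014) = 638×2 + 135×27 + 2240×6 + 412×5 + 360×2 + 3105×6 = 1276 + 3645 + 13440 + 2060 + 720 + 18630 = 39771
ΣP(2012)·Q(2014) = 671×2 + 156×27 + 1867×6 + 434×5 + 287×2 + 2908×6 = 1342 + 4212 + 11202 + 2170 + 574 + 17448 = 36948
Index = 39771 / 36948 × 100 = 107.6405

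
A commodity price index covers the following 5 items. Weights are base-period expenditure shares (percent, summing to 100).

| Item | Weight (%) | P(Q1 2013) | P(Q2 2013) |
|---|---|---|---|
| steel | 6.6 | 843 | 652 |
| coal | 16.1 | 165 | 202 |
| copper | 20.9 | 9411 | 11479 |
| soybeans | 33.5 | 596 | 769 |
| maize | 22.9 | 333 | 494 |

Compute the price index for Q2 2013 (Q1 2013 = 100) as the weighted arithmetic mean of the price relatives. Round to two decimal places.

127.50

steel: 6.6 × (652/843) = 6.6 × 0.773428 = 5.1046
coal: 16.1 × (202/165) = 16.1 × 1.224242 = 19.7103
copper: 20.9 × (11479/9411) = 20.9 × 1.219743 = 25.4926
soybeans: 33.5 × (769/596) = 33.5 × 1.290268 = 43.2240
maize: 22.9 × (494/333) = 22.9 × 1.483483 = 33.9718
Index = Σ wᵢ·(p₁ᵢ/p₀ᵢ) = 5.1046 + 19.7103 + 25.4926 + 43.2240 + 33.9718 = 127.5033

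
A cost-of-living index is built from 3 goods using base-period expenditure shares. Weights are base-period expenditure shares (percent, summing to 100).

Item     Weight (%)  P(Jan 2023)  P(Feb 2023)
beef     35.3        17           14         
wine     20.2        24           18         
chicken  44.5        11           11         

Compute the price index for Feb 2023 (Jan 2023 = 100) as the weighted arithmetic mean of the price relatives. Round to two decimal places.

88.72

beef: 35.3 × (14/17) = 35.3 × 0.823529 = 29.0706
wine: 20.2 × (18/24) = 20.2 × 0.750000 = 15.1500
chicken: 44.5 × (11/11) = 44.5 × 1.000000 = 44.5000
Index = Σ wᵢ·(p₁ᵢ/p₀ᵢ) = 29.0706 + 15.1500 + 44.5000 = 88.7206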